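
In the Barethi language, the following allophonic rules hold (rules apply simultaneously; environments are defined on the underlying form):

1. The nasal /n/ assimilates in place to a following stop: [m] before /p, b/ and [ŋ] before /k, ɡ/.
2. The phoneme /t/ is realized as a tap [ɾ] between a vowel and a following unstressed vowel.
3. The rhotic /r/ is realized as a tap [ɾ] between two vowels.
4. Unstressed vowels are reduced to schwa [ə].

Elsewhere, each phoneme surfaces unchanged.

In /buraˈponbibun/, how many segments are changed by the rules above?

Segments that undergo a rule: /u/ → [ə] (rule 4); /r/ → [ɾ] (rule 3); /a/ → [ə] (rule 4); /n/ → [m] (rule 1); /i/ → [ə] (rule 4); /u/ → [ə] (rule 4).
All other segments surface unchanged.

6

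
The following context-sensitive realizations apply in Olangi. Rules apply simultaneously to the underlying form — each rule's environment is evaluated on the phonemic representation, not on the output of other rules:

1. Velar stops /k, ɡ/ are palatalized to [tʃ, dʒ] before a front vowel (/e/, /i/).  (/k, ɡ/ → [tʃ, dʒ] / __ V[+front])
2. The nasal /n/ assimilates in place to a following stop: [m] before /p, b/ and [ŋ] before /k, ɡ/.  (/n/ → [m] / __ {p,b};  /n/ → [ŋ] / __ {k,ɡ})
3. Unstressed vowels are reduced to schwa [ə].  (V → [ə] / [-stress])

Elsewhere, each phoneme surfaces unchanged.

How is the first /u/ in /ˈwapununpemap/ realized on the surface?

[ə]

/u/ (between /p/ and /n/) occurs in an unstressed syllable → [ə] by rule 3.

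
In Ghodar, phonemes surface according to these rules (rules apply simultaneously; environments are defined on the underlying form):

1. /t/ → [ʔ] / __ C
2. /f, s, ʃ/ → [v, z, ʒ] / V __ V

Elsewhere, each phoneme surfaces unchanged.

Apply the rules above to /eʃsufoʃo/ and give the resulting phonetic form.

[eʃsuvoʒo]

/e/ (word-initial) is unaffected → [e].
/ʃ/ (between /e/ and /s/): rule 2 targets it, but not between two vowels → unchanged [ʃ].
/s/ (between /ʃ/ and /u/): rule 2 targets it, but not between two vowels → unchanged [s].
/u/ (between /s/ and /f/): no rule targets it → [u].
Rule 2 applies to /f/ (between /u/ and /o/: between two vowels) → [v].
/o/ (between /f/ and /ʃ/): no rule targets it → [o].
Rule 2 applies to /ʃ/ (between /o/ and /o/: between two vowels) → [ʒ].
/o/ (word-final) is unaffected → [o].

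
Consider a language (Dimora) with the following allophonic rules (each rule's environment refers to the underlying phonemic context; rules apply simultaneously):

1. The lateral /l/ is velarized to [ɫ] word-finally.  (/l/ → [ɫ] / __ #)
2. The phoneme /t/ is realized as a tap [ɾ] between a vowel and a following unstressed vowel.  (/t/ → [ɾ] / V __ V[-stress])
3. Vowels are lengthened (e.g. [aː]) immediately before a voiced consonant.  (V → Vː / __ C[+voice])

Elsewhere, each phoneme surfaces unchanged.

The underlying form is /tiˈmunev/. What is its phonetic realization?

/t/ (word-initial) is in the target of rule 2 but the environment (between a vowel and a following unstressed vowel) is not met → [t].
/i/ (between /t/ and /m/) occurs before a voiced consonant → [iː] by rule 3.
/m/ stays [m].
/u/ meets the environment for rule 3 (before a voiced consonant) → [uː].
/n/ (between /u/ and /e/) is unaffected → [n].
/e/ (between /n/ and /v/) occurs before a voiced consonant → [eː] by rule 3.
/v/ stays [v].

[tiːˈmuːneːv]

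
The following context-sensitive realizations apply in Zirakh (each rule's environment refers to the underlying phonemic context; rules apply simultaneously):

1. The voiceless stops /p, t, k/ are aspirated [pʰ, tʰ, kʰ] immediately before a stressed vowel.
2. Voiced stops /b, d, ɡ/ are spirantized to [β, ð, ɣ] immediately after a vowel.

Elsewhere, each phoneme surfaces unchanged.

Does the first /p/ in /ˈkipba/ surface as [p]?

/p/ (between /i/ and /b/): rule 1 targets it, but not immediately before a stressed vowel → unchanged [p].
The actual realization is [p], which matches [p].

Yes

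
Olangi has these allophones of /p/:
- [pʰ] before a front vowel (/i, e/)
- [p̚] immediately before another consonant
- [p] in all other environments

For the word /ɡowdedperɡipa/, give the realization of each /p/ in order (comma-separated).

[pʰ], [p]

Occurrence 1 (position 7): before a front vowel (/i, e/) → [pʰ].
Occurrence 2 (position 12): no conditioning environment matches → elsewhere allophone [p].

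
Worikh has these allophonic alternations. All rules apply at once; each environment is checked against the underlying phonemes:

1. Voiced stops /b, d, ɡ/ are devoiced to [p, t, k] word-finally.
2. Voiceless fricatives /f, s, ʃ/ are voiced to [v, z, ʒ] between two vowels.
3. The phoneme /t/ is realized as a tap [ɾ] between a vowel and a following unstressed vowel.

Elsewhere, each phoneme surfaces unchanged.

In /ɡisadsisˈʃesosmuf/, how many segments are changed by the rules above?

Segments that undergo a rule: /s/ → [z] (rule 2); /s/ → [z] (rule 2).
All other segments surface unchanged.

2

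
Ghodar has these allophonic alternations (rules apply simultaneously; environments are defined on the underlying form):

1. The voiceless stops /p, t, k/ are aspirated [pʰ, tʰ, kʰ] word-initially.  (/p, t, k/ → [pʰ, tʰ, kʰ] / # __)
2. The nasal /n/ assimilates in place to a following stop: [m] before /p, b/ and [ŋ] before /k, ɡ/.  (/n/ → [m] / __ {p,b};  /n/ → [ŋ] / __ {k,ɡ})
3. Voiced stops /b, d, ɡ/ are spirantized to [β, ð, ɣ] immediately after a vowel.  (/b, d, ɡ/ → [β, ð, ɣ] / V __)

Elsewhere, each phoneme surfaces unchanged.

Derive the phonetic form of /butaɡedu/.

/b/ (word-initial) fails the environment for rule 3, so it stays [b].
/t/ (between /u/ and /a/) fails the environment for rule 1, so it stays [t].
/ɡ/ (between /a/ and /e/): immediately after a vowel, so rule 3 applies → [ɣ].
Rule 3 applies to /d/ (between /e/ and /u/: immediately after a vowel) → [ð].

[butaɣeðu]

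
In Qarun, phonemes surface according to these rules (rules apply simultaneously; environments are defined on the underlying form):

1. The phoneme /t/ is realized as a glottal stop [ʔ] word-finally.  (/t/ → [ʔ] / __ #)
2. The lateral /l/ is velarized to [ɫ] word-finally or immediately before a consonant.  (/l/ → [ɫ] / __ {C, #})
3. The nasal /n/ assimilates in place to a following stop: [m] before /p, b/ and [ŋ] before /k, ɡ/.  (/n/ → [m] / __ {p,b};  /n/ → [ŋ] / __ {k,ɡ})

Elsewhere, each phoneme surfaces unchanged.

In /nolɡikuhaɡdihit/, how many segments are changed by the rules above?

Segments that undergo a rule: /l/ → [ɫ] (rule 2); /t/ → [ʔ] (rule 1).
All other segments surface unchanged.

2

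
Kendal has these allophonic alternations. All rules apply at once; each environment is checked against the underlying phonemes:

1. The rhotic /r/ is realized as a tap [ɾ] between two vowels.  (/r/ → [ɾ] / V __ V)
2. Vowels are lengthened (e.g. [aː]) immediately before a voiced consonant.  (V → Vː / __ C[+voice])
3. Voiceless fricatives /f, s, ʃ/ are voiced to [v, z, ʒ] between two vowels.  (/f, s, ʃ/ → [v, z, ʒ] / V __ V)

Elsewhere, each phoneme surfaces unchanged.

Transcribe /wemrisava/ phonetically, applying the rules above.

[weːmrizaːva]

/e/ (between /w/ and /m/) occurs before a voiced consonant → [eː] by rule 2.
/r/ (between /m/ and /i/): rule 1 targets it, but not between two vowels → unchanged [r].
/i/ — between /r/ and /s/; rule 2 does not apply here → [i].
/s/ — between /i/ and /a/, between two vowels — surfaces as [z] (rule 3).
/a/ — between /s/ and /v/, before a voiced consonant — surfaces as [aː] (rule 2).
/a/ — word-final; rule 2 does not apply here → [a].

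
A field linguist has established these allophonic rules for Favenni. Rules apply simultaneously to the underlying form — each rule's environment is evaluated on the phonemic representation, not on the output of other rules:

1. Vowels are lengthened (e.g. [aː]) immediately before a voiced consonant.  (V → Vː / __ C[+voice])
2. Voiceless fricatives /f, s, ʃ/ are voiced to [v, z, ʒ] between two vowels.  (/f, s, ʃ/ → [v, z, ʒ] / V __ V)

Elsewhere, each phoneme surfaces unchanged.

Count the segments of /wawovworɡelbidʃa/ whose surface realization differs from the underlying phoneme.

5

Segments that undergo a rule: /a/ → [aː] (rule 1); /o/ → [oː] (rule 1); /o/ → [oː] (rule 1); /e/ → [eː] (rule 1); /i/ → [iː] (rule 1).
All other segments surface unchanged.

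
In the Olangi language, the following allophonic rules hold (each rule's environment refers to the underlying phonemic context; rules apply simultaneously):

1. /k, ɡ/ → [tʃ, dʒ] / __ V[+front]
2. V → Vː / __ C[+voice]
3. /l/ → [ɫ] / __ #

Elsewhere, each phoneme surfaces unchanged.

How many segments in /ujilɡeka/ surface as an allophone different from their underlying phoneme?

Segments that undergo a rule: /u/ → [uː] (rule 2); /i/ → [iː] (rule 2); /ɡ/ → [dʒ] (rule 1).
All other segments surface unchanged.

3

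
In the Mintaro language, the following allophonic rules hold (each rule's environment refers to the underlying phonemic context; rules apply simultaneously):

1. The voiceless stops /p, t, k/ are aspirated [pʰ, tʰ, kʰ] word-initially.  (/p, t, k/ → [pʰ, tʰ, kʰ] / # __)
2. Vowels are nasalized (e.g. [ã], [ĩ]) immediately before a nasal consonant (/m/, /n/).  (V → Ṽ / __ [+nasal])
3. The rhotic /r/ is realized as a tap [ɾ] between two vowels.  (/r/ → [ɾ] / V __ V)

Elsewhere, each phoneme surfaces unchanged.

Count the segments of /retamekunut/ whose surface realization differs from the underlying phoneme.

2

Segments that undergo a rule: /a/ → [ã] (rule 2); /u/ → [ũ] (rule 2).
All other segments surface unchanged.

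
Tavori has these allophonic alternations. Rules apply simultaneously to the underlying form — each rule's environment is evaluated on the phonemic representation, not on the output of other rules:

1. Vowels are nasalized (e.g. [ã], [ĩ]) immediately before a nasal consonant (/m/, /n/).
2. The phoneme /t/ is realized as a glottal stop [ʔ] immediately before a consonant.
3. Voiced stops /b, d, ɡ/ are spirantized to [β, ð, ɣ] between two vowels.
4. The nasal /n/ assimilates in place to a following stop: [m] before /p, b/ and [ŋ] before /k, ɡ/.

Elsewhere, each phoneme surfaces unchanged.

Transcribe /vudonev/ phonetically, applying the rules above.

/v/ — not in any rule's target class → [v].
/u/ (between /v/ and /d/) fails the environment for rule 1, so it stays [u].
/d/ — between /u/ and /o/, between two vowels — surfaces as [ð] (rule 3).
/o/ — between /d/ and /n/, before a nasal consonant — surfaces as [õ] (rule 1).
/n/ (between /o/ and /e/) is in the target of rule 4 but the environment (before a labial or velar stop) is not met → [n].
/e/ (between /n/ and /v/): rule 1 targets it, but not before a nasal consonant → unchanged [e].
/v/ (word-final) is unaffected → [v].

[vuðõnev]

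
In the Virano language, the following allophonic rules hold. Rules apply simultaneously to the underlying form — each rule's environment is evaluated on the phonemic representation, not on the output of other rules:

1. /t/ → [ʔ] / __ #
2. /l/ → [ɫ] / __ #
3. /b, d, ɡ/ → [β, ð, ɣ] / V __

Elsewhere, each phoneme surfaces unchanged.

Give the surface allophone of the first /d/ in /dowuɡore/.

[d]

/d/ — word-initial; rule 3 does not apply here → [d].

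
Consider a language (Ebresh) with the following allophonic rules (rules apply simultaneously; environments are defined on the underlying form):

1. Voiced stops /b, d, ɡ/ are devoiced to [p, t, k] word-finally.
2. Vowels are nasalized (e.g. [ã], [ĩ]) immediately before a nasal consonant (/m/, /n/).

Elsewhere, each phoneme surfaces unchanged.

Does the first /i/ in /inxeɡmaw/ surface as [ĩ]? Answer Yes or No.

Yes

/i/ (word-initial): before a nasal consonant, so rule 2 applies → [ĩ].
The actual realization is [ĩ], which matches [ĩ].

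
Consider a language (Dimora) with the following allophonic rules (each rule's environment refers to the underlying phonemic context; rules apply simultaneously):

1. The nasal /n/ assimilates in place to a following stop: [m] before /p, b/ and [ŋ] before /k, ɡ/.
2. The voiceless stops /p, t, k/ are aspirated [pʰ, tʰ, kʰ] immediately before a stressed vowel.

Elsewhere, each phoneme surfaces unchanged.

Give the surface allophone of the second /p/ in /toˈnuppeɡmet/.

/p/ — between /p/ and /e/; rule 2 does not apply here → [p].

[p]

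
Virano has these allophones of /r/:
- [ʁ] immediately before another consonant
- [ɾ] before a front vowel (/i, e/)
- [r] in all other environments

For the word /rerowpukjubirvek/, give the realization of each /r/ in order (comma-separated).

Occurrence 1 (position 1): before a front vowel (/i, e/) → [ɾ].
Occurrence 2 (position 3): no conditioning environment matches → elsewhere allophone [r].
Occurrence 3 (position 13): immediately before another consonant → [ʁ].

[ɾ], [r], [ʁ]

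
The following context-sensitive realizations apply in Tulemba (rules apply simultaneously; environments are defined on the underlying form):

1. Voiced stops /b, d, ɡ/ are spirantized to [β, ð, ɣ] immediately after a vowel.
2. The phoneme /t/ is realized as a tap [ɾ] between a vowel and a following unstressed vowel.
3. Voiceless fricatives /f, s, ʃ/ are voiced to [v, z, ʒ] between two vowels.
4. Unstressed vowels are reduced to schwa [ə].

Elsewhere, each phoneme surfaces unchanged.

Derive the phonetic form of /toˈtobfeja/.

[təˈtoβfəjə]

/t/ (word-initial) is in the target of rule 2 but the environment (between a vowel and a following unstressed vowel) is not met → [t].
/o/ meets the environment for rule 4 (in an unstressed syllable) → [ə].
/t/ (between /o/ and /o/): rule 2 targets it, but not between a vowel and a following unstressed vowel → unchanged [t].
/o/ (between /t/ and /b/): rule 4 targets it, but not in an unstressed syllable → unchanged [o].
Rule 1 applies to /b/ (between /o/ and /f/: immediately after a vowel) → [β].
/f/ — between /b/ and /e/; rule 3 does not apply here → [f].
/e/ (between /f/ and /j/) occurs in an unstressed syllable → [ə] by rule 4.
/a/ (word-final): in an unstressed syllable, so rule 4 applies → [ə].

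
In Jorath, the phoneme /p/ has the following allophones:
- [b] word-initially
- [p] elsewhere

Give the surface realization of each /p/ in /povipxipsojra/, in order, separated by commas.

[b], [p], [p]

Occurrence 1 (position 1): word-initially → [b].
Occurrence 2 (position 5): no conditioning environment matches → elsewhere allophone [p].
Occurrence 3 (position 8): no conditioning environment matches → elsewhere allophone [p].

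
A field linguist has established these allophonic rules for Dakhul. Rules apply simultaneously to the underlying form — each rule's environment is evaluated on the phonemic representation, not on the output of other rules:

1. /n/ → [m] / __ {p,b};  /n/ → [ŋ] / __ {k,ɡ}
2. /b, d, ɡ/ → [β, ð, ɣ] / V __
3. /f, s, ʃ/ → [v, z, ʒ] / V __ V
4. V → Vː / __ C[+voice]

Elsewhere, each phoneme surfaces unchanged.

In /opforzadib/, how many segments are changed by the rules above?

Segments that undergo a rule: /o/ → [oː] (rule 4); /a/ → [aː] (rule 4); /d/ → [ð] (rule 2); /i/ → [iː] (rule 4); /b/ → [β] (rule 2).
All other segments surface unchanged.

5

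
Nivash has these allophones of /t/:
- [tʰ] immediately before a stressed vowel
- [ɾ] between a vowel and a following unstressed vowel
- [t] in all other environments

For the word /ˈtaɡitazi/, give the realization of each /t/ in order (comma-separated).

[tʰ], [ɾ]

Occurrence 1 (position 1): immediately before a stressed vowel → [tʰ].
Occurrence 2 (position 5): between a vowel and an unstressed vowel → [ɾ].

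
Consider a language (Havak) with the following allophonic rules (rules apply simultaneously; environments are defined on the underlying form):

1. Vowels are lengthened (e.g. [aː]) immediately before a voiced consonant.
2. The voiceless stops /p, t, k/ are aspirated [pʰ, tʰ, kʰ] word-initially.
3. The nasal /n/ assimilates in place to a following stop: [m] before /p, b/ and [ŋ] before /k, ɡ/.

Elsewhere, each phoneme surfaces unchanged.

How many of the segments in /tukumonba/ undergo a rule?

Segments that undergo a rule: /t/ → [tʰ] (rule 2); /u/ → [uː] (rule 1); /o/ → [oː] (rule 1); /n/ → [m] (rule 3).
All other segments surface unchanged.

4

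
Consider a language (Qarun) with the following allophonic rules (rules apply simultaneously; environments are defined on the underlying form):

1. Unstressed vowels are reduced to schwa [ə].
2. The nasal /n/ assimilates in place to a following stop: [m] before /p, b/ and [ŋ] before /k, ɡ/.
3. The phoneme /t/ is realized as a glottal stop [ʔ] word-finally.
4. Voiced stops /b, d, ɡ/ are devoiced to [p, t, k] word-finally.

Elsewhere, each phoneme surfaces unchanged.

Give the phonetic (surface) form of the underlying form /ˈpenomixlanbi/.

/p/ (word-initial): no rule targets it → [p].
/e/ (between /p/ and /n/) fails the environment for rule 1, so it stays [e].
/n/ (between /e/ and /o/): rule 2 targets it, but not before a labial or velar stop → unchanged [n].
/o/ (between /n/ and /m/) occurs in an unstressed syllable → [ə] by rule 1.
/m/ (between /o/ and /i/): no rule targets it → [m].
/i/ — between /m/ and /x/, in an unstressed syllable — surfaces as [ə] (rule 1).
/x/ (between /i/ and /l/) is unaffected → [x].
/l/ stays [l].
/a/ (between /l/ and /n/) occurs in an unstressed syllable → [ə] by rule 1.
/n/ (between /a/ and /b/) occurs before a labial or velar stop → [m] by rule 2.
/b/ (between /n/ and /i/) is in the target of rule 4 but the environment (word-finally) is not met → [b].
/i/ meets the environment for rule 1 (in an unstressed syllable) → [ə].

[ˈpenəməxləmbə]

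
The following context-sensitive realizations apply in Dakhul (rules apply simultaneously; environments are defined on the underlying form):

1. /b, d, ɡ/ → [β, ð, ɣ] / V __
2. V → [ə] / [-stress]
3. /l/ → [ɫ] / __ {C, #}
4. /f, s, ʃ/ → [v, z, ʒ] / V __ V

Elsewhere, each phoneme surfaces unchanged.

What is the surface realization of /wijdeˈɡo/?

[wəjdəˈɣo]

/w/ (word-initial): no rule targets it → [w].
Rule 2 applies to /i/ (between /w/ and /j/: in an unstressed syllable) → [ə].
/j/ — not in any rule's target class → [j].
/d/ (between /j/ and /e/) is in the target of rule 1 but the environment (immediately after a vowel) is not met → [d].
Rule 2 applies to /e/ (between /d/ and /ɡ/: in an unstressed syllable) → [ə].
Rule 1 applies to /ɡ/ (between /e/ and /o/: immediately after a vowel) → [ɣ].
/o/ — word-final; rule 2 does not apply here → [o].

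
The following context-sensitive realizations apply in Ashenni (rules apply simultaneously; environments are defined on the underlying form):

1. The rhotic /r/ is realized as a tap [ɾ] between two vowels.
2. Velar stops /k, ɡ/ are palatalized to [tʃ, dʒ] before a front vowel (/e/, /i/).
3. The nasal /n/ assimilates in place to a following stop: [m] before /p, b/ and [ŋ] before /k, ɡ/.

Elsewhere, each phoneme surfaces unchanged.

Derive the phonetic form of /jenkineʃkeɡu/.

[jeŋtʃineʃtʃeɡu]

Rule 3 applies to /n/ (between /e/ and /k/: before a labial or velar stop) → [ŋ].
Rule 2 applies to /k/ (between /n/ and /i/: before a front vowel) → [tʃ].
/n/ (between /i/ and /e/) fails the environment for rule 3, so it stays [n].
/k/ meets the environment for rule 2 (before a front vowel) → [tʃ].
/ɡ/ (between /e/ and /u/): rule 2 targets it, but not before a front vowel → unchanged [ɡ].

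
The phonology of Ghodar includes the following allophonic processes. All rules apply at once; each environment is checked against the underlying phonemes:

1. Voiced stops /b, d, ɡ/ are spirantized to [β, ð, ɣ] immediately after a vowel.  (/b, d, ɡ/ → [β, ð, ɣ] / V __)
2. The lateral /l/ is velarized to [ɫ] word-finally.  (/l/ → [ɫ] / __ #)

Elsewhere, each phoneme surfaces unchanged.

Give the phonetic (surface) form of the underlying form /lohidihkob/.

[lohiðihkoβ]

/l/ (word-initial): rule 2 targets it, but not word-finally → unchanged [l].
/d/ meets the environment for rule 1 (immediately after a vowel) → [ð].
/b/ (word-final) occurs immediately after a vowel → [β] by rule 1.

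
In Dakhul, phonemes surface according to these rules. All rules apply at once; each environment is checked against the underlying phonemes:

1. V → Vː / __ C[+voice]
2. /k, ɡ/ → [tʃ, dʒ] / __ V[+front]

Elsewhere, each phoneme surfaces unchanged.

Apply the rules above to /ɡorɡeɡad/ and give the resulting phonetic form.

[ɡoːrdʒeːɡaːd]

/ɡ/ (word-initial) is in the target of rule 2 but the environment (before a front vowel) is not met → [ɡ].
/o/ meets the environment for rule 1 (before a voiced consonant) → [oː].
/r/ (between /o/ and /ɡ/) is unaffected → [r].
/ɡ/ — between /r/ and /e/, before a front vowel — surfaces as [dʒ] (rule 2).
/e/ (between /ɡ/ and /ɡ/) occurs before a voiced consonant → [eː] by rule 1.
/ɡ/ (between /e/ and /a/) is in the target of rule 2 but the environment (before a front vowel) is not met → [ɡ].
/a/ — between /ɡ/ and /d/, before a voiced consonant — surfaces as [aː] (rule 1).
/d/ — not in any rule's target class → [d].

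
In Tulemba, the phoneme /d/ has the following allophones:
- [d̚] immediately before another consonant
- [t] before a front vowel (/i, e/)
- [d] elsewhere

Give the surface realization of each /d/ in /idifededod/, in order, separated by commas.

Occurrence 1 (position 2): before a front vowel (/i, e/) → [t].
Occurrence 2 (position 6): before a front vowel (/i, e/) → [t].
Occurrence 3 (position 8): no conditioning environment matches → elsewhere allophone [d].
Occurrence 4 (position 10): no conditioning environment matches → elsewhere allophone [d].

[t], [t], [d], [d]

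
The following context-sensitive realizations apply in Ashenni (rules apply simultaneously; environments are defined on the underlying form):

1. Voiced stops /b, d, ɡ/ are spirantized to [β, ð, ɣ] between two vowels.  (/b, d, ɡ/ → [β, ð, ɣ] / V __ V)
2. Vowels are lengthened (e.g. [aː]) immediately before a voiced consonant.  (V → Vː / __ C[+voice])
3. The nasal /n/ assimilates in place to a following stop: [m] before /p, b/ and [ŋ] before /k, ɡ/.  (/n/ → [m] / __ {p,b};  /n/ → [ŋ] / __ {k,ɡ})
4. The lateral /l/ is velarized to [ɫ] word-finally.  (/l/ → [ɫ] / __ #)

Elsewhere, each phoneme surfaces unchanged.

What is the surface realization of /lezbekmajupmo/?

/l/ (word-initial) is in the target of rule 4 but the environment (word-finally) is not met → [l].
Rule 2 applies to /e/ (between /l/ and /z/: before a voiced consonant) → [eː].
/b/ — between /z/ and /e/; rule 1 does not apply here → [b].
/e/ (between /b/ and /k/): rule 2 targets it, but not before a voiced consonant → unchanged [e].
Rule 2 applies to /a/ (between /m/ and /j/: before a voiced consonant) → [aː].
/u/ (between /j/ and /p/) fails the environment for rule 2, so it stays [u].
/o/ (word-final) is in the target of rule 2 but the environment (before a voiced consonant) is not met → [o].

[leːzbekmaːjupmo]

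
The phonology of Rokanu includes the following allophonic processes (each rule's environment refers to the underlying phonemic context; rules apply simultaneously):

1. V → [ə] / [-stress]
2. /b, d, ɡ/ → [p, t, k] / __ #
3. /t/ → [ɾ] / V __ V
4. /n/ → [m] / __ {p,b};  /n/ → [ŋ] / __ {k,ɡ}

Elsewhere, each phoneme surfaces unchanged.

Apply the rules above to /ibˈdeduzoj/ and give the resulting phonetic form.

[əbˈdedəzəj]

Rule 1 applies to /i/ (word-initial: in an unstressed syllable) → [ə].
/b/ — between /i/ and /d/; rule 2 does not apply here → [b].
/d/ (between /b/ and /e/) fails the environment for rule 2, so it stays [d].
/e/ (between /d/ and /d/): rule 1 targets it, but not in an unstressed syllable → unchanged [e].
/d/ (between /e/ and /u/) is in the target of rule 2 but the environment (word-finally) is not met → [d].
/u/ (between /d/ and /z/): in an unstressed syllable, so rule 1 applies → [ə].
/z/ (between /u/ and /o/): no rule targets it → [z].
Rule 1 applies to /o/ (between /z/ and /j/: in an unstressed syllable) → [ə].
/j/ stays [j].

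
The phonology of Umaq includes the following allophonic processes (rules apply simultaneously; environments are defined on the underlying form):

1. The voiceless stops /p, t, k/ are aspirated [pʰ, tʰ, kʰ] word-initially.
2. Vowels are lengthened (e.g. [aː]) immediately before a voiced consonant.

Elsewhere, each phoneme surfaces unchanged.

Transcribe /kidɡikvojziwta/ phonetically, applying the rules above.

[kʰiːdɡikvoːjziːwta]

Rule 1 applies to /k/ (word-initial: word-initially) → [kʰ].
/i/ meets the environment for rule 2 (before a voiced consonant) → [iː].
/d/ — not in any rule's target class → [d].
/ɡ/ — not in any rule's target class → [ɡ].
/i/ (between /ɡ/ and /k/): rule 2 targets it, but not before a voiced consonant → unchanged [i].
/k/ — between /i/ and /v/; rule 1 does not apply here → [k].
/v/ (between /k/ and /o/) is unaffected → [v].
Rule 2 applies to /o/ (between /v/ and /j/: before a voiced consonant) → [oː].
/j/ stays [j].
/z/ (between /j/ and /i/) is unaffected → [z].
/i/ (between /z/ and /w/) occurs before a voiced consonant → [iː] by rule 2.
/w/ — not in any rule's target class → [w].
/t/ — between /w/ and /a/; rule 1 does not apply here → [t].
/a/ (word-final) is in the target of rule 2 but the environment (before a voiced consonant) is not met → [a].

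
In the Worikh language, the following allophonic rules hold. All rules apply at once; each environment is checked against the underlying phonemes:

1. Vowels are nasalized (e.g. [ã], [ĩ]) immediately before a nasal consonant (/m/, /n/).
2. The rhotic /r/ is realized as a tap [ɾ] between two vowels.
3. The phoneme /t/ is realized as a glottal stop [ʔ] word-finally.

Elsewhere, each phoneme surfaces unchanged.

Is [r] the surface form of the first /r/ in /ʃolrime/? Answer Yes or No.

Yes

/r/ (between /l/ and /i/): rule 2 targets it, but not between two vowels → unchanged [r].
The actual realization is [r], which matches [r].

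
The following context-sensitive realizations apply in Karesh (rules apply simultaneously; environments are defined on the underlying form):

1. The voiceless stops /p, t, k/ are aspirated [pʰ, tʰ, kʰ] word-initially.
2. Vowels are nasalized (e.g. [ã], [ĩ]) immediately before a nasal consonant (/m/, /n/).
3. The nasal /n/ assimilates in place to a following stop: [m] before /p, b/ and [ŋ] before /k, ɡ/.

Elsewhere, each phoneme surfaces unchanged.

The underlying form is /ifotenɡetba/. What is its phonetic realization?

/i/ (word-initial) fails the environment for rule 2, so it stays [i].
/f/ — not in any rule's target class → [f].
/o/ (between /f/ and /t/) fails the environment for rule 2, so it stays [o].
/t/ (between /o/ and /e/) fails the environment for rule 1, so it stays [t].
/e/ (between /t/ and /n/): before a nasal consonant, so rule 2 applies → [ẽ].
/n/ (between /e/ and /ɡ/) occurs before a labial or velar stop → [ŋ] by rule 3.
/ɡ/ stays [ɡ].
/e/ (between /ɡ/ and /t/): rule 2 targets it, but not before a nasal consonant → unchanged [e].
/t/ (between /e/ and /b/) is in the target of rule 1 but the environment (word-initially) is not met → [t].
/b/ (between /t/ and /a/): no rule targets it → [b].
/a/ (word-final) fails the environment for rule 2, so it stays [a].

[ifotẽŋɡetba]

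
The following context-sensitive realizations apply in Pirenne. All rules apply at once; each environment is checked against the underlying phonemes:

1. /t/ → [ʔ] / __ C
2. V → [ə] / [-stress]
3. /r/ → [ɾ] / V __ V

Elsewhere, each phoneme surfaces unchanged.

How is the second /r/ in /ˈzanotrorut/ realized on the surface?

/r/ meets the environment for rule 3 (between two vowels) → [ɾ].

[ɾ]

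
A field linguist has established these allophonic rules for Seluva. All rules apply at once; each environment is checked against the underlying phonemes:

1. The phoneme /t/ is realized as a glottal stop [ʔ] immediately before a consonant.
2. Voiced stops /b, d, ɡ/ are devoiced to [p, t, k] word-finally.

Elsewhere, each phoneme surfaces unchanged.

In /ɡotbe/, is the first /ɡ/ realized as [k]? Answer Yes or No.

No

/ɡ/ (word-initial) is in the target of rule 2 but the environment (word-finally) is not met → [ɡ].
The actual realization is [ɡ], not [k].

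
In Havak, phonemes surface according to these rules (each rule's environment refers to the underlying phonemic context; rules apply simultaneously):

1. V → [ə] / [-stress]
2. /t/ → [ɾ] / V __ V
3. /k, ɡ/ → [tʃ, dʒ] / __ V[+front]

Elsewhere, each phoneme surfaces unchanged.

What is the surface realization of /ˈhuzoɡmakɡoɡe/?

[ˈhuzəɡməkɡədʒə]

/h/ — not in any rule's target class → [h].
/u/ — between /h/ and /z/; rule 1 does not apply here → [u].
/z/ stays [z].
/o/ (between /z/ and /ɡ/): in an unstressed syllable, so rule 1 applies → [ə].
/ɡ/ — between /o/ and /m/; rule 3 does not apply here → [ɡ].
/m/ — not in any rule's target class → [m].
/a/ (between /m/ and /k/): in an unstressed syllable, so rule 1 applies → [ə].
/k/ (between /a/ and /ɡ/) is in the target of rule 3 but the environment (before a front vowel) is not met → [k].
/ɡ/ (between /k/ and /o/): rule 3 targets it, but not before a front vowel → unchanged [ɡ].
/o/ (between /ɡ/ and /ɡ/) occurs in an unstressed syllable → [ə] by rule 1.
/ɡ/ (between /o/ and /e/): before a front vowel, so rule 3 applies → [dʒ].
/e/ meets the environment for rule 1 (in an unstressed syllable) → [ə].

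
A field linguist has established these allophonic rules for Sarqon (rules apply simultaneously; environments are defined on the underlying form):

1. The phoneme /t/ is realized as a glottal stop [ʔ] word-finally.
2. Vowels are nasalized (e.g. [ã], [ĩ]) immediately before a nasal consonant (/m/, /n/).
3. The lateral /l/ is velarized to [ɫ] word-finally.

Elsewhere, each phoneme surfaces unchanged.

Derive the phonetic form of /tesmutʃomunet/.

/t/ (word-initial): rule 1 targets it, but not word-finally → unchanged [t].
/e/ (between /t/ and /s/) fails the environment for rule 2, so it stays [e].
/s/ stays [s].
/m/ — not in any rule's target class → [m].
/u/ — between /m/ and /t/; rule 2 does not apply here → [u].
/t/ (between /u/ and /ʃ/) fails the environment for rule 1, so it stays [t].
/ʃ/ (between /t/ and /o/) is unaffected → [ʃ].
Rule 2 applies to /o/ (between /ʃ/ and /m/: before a nasal consonant) → [õ].
/m/ (between /o/ and /u/) is unaffected → [m].
Rule 2 applies to /u/ (between /m/ and /n/: before a nasal consonant) → [ũ].
/n/ (between /u/ and /e/) is unaffected → [n].
/e/ — between /n/ and /t/; rule 2 does not apply here → [e].
/t/ meets the environment for rule 1 (word-finally) → [ʔ].

[tesmutʃõmũneʔ]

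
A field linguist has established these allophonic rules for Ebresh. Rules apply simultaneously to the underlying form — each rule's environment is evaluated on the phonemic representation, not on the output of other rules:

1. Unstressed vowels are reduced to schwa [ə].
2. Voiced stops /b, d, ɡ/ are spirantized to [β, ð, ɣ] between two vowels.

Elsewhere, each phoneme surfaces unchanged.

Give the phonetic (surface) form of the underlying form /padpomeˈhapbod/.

/p/ (word-initial): no rule targets it → [p].
/a/ meets the environment for rule 1 (in an unstressed syllable) → [ə].
/d/ (between /a/ and /p/): rule 2 targets it, but not between two vowels → unchanged [d].
/p/ (between /d/ and /o/) is unaffected → [p].
Rule 1 applies to /o/ (between /p/ and /m/: in an unstressed syllable) → [ə].
/m/ (between /o/ and /e/): no rule targets it → [m].
/e/ (between /m/ and /h/): in an unstressed syllable, so rule 1 applies → [ə].
/h/ — not in any rule's target class → [h].
/a/ (between /h/ and /p/) is in the target of rule 1 but the environment (in an unstressed syllable) is not met → [a].
/p/ — not in any rule's target class → [p].
/b/ (between /p/ and /o/) fails the environment for rule 2, so it stays [b].
/o/ meets the environment for rule 1 (in an unstressed syllable) → [ə].
/d/ (word-final) is in the target of rule 2 but the environment (between two vowels) is not met → [d].

[pədpəməˈhapbəd]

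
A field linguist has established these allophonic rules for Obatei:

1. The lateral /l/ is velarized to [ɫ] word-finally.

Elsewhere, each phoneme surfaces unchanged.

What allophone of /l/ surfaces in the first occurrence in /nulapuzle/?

/l/ (between /u/ and /a/) fails the environment for rule 1, so it stays [l].

[l]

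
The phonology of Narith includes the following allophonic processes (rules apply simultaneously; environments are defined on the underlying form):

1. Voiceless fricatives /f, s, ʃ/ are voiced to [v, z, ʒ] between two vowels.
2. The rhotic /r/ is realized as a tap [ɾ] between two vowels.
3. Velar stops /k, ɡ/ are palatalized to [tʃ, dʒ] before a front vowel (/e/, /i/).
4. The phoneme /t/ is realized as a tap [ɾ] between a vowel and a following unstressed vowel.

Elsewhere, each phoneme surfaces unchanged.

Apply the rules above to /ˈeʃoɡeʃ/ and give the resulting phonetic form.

/e/ — not in any rule's target class → [e].
/ʃ/ (between /e/ and /o/) occurs between two vowels → [ʒ] by rule 1.
/o/ stays [o].
/ɡ/ (between /o/ and /e/) occurs before a front vowel → [dʒ] by rule 3.
/e/ (between /ɡ/ and /ʃ/): no rule targets it → [e].
/ʃ/ (word-final): rule 1 targets it, but not between two vowels → unchanged [ʃ].

[ˈeʒodʒeʃ]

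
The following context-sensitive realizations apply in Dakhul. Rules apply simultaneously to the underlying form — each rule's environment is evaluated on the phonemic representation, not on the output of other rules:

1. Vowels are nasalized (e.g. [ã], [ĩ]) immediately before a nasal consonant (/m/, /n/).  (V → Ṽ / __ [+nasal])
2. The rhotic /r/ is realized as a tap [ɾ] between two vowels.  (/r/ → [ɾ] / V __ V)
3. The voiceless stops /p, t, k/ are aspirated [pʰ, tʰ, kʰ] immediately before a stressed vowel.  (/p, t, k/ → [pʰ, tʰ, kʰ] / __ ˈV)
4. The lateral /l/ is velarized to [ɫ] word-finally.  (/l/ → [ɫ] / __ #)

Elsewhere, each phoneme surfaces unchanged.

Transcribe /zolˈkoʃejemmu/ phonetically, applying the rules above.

[zolˈkʰoʃejẽmmu]

/o/ — between /z/ and /l/; rule 1 does not apply here → [o].
/l/ — between /o/ and /k/; rule 4 does not apply here → [l].
/k/ (between /l/ and /o/) occurs immediately before a stressed vowel → [kʰ] by rule 3.
/o/ (between /k/ and /ʃ/) is in the target of rule 1 but the environment (before a nasal consonant) is not met → [o].
/e/ (between /ʃ/ and /j/) is in the target of rule 1 but the environment (before a nasal consonant) is not met → [e].
/e/ meets the environment for rule 1 (before a nasal consonant) → [ẽ].
/u/ (word-final) fails the environment for rule 1, so it stays [u].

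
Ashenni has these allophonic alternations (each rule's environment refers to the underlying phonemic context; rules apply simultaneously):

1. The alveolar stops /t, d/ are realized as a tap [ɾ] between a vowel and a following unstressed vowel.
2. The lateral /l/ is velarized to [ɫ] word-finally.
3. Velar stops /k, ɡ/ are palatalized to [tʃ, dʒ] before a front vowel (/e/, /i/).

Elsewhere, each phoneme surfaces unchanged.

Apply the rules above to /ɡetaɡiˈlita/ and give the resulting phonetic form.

/ɡ/ (word-initial) occurs before a front vowel → [dʒ] by rule 3.
Rule 1 applies to /t/ (between /e/ and /a/: between a vowel and a following unstressed vowel) → [ɾ].
/ɡ/ (between /a/ and /i/): before a front vowel, so rule 3 applies → [dʒ].
/l/ (between /i/ and /i/) is in the target of rule 2 but the environment (word-finally) is not met → [l].
/t/ meets the environment for rule 1 (between a vowel and a following unstressed vowel) → [ɾ].

[dʒeɾadʒiˈliɾa]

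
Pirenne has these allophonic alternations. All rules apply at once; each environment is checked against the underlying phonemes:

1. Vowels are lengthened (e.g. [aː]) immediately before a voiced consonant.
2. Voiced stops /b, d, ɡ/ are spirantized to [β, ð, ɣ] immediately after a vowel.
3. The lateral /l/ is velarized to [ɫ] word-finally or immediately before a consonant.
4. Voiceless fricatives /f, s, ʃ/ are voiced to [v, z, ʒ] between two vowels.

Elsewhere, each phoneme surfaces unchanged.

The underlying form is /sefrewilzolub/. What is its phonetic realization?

/s/ — word-initial; rule 4 does not apply here → [s].
/e/ — between /s/ and /f/; rule 1 does not apply here → [e].
/f/ — between /e/ and /r/; rule 4 does not apply here → [f].
/r/ — not in any rule's target class → [r].
/e/ — between /r/ and /w/, before a voiced consonant — surfaces as [eː] (rule 1).
/w/ (between /e/ and /i/) is unaffected → [w].
/i/ (between /w/ and /l/) occurs before a voiced consonant → [iː] by rule 1.
/l/ meets the environment for rule 3 (word-finally or immediately before a consonant) → [ɫ].
/z/ stays [z].
/o/ meets the environment for rule 1 (before a voiced consonant) → [oː].
/l/ (between /o/ and /u/) fails the environment for rule 3, so it stays [l].
/u/ (between /l/ and /b/) occurs before a voiced consonant → [uː] by rule 1.
/b/ (word-final): immediately after a vowel, so rule 2 applies → [β].

[sefreːwiːɫzoːluːβ]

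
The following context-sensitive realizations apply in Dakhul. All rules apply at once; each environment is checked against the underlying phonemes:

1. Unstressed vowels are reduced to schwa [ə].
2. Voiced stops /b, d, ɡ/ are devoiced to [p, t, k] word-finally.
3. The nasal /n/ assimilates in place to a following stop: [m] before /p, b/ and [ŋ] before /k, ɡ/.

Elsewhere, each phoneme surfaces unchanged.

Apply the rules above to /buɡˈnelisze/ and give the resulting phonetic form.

[bəɡˈneləszə]

/b/ (word-initial): rule 2 targets it, but not word-finally → unchanged [b].
/u/ — between /b/ and /ɡ/, in an unstressed syllable — surfaces as [ə] (rule 1).
/ɡ/ (between /u/ and /n/) is in the target of rule 2 but the environment (word-finally) is not met → [ɡ].
/n/ (between /ɡ/ and /e/) fails the environment for rule 3, so it stays [n].
/e/ (between /n/ and /l/) is in the target of rule 1 but the environment (in an unstressed syllable) is not met → [e].
/l/ — not in any rule's target class → [l].
/i/ (between /l/ and /s/): in an unstressed syllable, so rule 1 applies → [ə].
/s/ stays [s].
/z/ — not in any rule's target class → [z].
Rule 1 applies to /e/ (word-final: in an unstressed syllable) → [ə].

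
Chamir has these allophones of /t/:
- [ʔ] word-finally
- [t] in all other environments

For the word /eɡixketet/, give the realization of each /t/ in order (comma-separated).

Occurrence 1 (position 7): no conditioning environment matches → elsewhere allophone [t].
Occurrence 2 (position 9): word-finally → [ʔ].

[t], [ʔ]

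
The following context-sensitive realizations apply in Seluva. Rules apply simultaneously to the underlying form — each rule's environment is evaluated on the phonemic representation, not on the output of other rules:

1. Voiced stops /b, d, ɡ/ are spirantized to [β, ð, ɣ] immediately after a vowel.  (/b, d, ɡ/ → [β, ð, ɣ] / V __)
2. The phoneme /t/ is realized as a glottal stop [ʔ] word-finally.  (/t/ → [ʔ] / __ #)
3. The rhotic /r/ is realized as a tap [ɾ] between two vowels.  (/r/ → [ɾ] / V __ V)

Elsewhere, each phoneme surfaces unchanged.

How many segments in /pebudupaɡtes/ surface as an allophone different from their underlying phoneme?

3

Segments that undergo a rule: /b/ → [β] (rule 1); /d/ → [ð] (rule 1); /ɡ/ → [ɣ] (rule 1).
All other segments surface unchanged.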